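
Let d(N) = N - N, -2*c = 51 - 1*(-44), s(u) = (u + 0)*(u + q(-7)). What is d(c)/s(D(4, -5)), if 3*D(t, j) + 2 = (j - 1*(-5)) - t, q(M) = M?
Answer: 0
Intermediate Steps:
D(t, j) = 1 - t/3 + j/3 (D(t, j) = -⅔ + ((j - 1*(-5)) - t)/3 = -⅔ + ((j + 5) - t)/3 = -⅔ + ((5 + j) - t)/3 = -⅔ + (5 + j - t)/3 = -⅔ + (5/3 - t/3 + j/3) = 1 - t/3 + j/3)
s(u) = u*(-7 + u) (s(u) = (u + 0)*(u - 7) = u*(-7 + u))
c = -95/2 (c = -(51 - 1*(-44))/2 = -(51 + 44)/2 = -½*95 = -95/2 ≈ -47.500)
d(N) = 0
d(c)/s(D(4, -5)) = 0/(((1 - ⅓*4 + (⅓)*(-5))*(-7 + (1 - ⅓*4 + (⅓)*(-5))))) = 0/(((1 - 4/3 - 5/3)*(-7 + (1 - 4/3 - 5/3)))) = 0/((-2*(-7 - 2))) = 0/((-2*(-9))) = 0/18 = 0*(1/18) = 0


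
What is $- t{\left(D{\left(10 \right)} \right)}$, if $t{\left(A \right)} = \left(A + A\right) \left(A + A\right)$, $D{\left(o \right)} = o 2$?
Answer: $-1600$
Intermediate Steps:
$D{\left(o \right)} = 2 o$
$t{\left(A \right)} = 4 A^{2}$ ($t{\left(A \right)} = 2 A 2 A = 4 A^{2}$)
$- t{\left(D{\left(10 \right)} \right)} = - 4 \left(2 \cdot 10\right)^{2} = - 4 \cdot 20^{2} = - 4 \cdot 400 = \left(-1\right) 1600 = -1600$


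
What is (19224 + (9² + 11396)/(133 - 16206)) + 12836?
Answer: 515288903/16073 ≈ 32059.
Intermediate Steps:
(19224 + (9² + 11396)/(133 - 16206)) + 12836 = (19224 + (81 + 11396)/(-16073)) + 12836 = (19224 + 11477*(-1/16073)) + 12836 = (19224 - 11477/16073) + 12836 = 308975875/16073 + 12836 = 515288903/16073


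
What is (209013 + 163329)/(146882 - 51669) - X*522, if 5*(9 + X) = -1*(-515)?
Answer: -4671539142/95213 ≈ -49064.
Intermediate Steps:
X = 94 (X = -9 + (-1*(-515))/5 = -9 + (⅕)*515 = -9 + 103 = 94)
(209013 + 163329)/(146882 - 51669) - X*522 = (209013 + 163329)/(146882 - 51669) - 94*522 = 372342/95213 - 1*49068 = 372342*(1/95213) - 49068 = 372342/95213 - 49068 = -4671539142/95213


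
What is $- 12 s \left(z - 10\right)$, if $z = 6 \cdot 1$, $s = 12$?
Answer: $576$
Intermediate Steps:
$z = 6$
$- 12 s \left(z - 10\right) = \left(-12\right) 12 \left(6 - 10\right) = \left(-144\right) \left(-4\right) = 576$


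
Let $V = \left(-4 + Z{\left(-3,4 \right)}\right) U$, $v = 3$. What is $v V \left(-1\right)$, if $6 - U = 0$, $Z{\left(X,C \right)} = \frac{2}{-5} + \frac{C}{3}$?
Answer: $\frac{276}{5} \approx 55.2$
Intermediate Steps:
$Z{\left(X,C \right)} = - \frac{2}{5} + \frac{C}{3}$ ($Z{\left(X,C \right)} = 2 \left(- \frac{1}{5}\right) + C \frac{1}{3} = - \frac{2}{5} + \frac{C}{3}$)
$U = 6$ ($U = 6 - 0 = 6 + 0 = 6$)
$V = - \frac{92}{5}$ ($V = \left(-4 + \left(- \frac{2}{5} + \frac{1}{3} \cdot 4\right)\right) 6 = \left(-4 + \left(- \frac{2}{5} + \frac{4}{3}\right)\right) 6 = \left(-4 + \frac{14}{15}\right) 6 = \left(- \frac{46}{15}\right) 6 = - \frac{92}{5} \approx -18.4$)
$v V \left(-1\right) = 3 \left(- \frac{92}{5}\right) \left(-1\right) = \left(- \frac{276}{5}\right) \left(-1\right) = \frac{276}{5}$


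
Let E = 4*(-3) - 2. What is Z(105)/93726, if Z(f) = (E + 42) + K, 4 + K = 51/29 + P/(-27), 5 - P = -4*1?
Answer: 1106/4077081 ≈ 0.00027127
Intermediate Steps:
P = 9 (P = 5 - (-4) = 5 - 1*(-4) = 5 + 4 = 9)
K = -224/87 (K = -4 + (51/29 + 9/(-27)) = -4 + (51*(1/29) + 9*(-1/27)) = -4 + (51/29 - ⅓) = -4 + 124/87 = -224/87 ≈ -2.5747)
E = -14 (E = -12 - 2 = -14)
Z(f) = 2212/87 (Z(f) = (-14 + 42) - 224/87 = 28 - 224/87 = 2212/87)
Z(105)/93726 = (2212/87)/93726 = (2212/87)*(1/93726) = 1106/4077081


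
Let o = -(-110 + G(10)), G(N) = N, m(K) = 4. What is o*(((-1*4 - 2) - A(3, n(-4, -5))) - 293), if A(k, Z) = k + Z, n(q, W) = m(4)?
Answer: -30600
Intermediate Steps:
n(q, W) = 4
A(k, Z) = Z + k
o = 100 (o = -(-110 + 10) = -1*(-100) = 100)
o*(((-1*4 - 2) - A(3, n(-4, -5))) - 293) = 100*(((-1*4 - 2) - (4 + 3)) - 293) = 100*(((-4 - 2) - 1*7) - 293) = 100*((-6 - 7) - 293) = 100*(-13 - 293) = 100*(-306) = -30600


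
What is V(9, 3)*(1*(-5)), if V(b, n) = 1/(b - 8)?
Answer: -5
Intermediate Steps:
V(b, n) = 1/(-8 + b)
V(9, 3)*(1*(-5)) = (1*(-5))/(-8 + 9) = -5/1 = 1*(-5) = -5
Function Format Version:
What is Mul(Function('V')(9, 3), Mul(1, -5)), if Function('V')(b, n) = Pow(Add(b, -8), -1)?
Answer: -5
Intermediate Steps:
Function('V')(b, n) = Pow(Add(-8, b), -1)
Mul(Function('V')(9, 3), Mul(1, -5)) = Mul(Pow(Add(-8, 9), -1), Mul(1, -5)) = Mul(Pow(1, -1), -5) = Mul(1, -5) = -5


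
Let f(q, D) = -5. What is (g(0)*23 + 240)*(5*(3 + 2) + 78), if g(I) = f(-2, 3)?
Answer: 12875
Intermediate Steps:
g(I) = -5
(g(0)*23 + 240)*(5*(3 + 2) + 78) = (-5*23 + 240)*(5*(3 + 2) + 78) = (-115 + 240)*(5*5 + 78) = 125*(25 + 78) = 125*103 = 12875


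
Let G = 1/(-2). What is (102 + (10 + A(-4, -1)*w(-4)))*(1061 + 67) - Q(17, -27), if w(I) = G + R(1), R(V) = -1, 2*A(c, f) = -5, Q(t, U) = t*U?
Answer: 131025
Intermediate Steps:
Q(t, U) = U*t
A(c, f) = -5/2 (A(c, f) = (½)*(-5) = -5/2)
G = -½ (G = 1*(-½) = -½ ≈ -0.50000)
w(I) = -3/2 (w(I) = -½ - 1 = -3/2)
(102 + (10 + A(-4, -1)*w(-4)))*(1061 + 67) - Q(17, -27) = (102 + (10 - 5/2*(-3/2)))*(1061 + 67) - (-27)*17 = (102 + (10 + 15/4))*1128 - 1*(-459) = (102 + 55/4)*1128 + 459 = (463/4)*1128 + 459 = 130566 + 459 = 131025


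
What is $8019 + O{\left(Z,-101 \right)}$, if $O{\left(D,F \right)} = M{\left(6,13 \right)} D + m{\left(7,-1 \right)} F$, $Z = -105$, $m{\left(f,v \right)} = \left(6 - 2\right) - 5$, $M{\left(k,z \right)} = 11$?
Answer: $6965$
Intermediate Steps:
$m{\left(f,v \right)} = -1$ ($m{\left(f,v \right)} = 4 - 5 = -1$)
$O{\left(D,F \right)} = - F + 11 D$ ($O{\left(D,F \right)} = 11 D - F = - F + 11 D$)
$8019 + O{\left(Z,-101 \right)} = 8019 + \left(\left(-1\right) \left(-101\right) + 11 \left(-105\right)\right) = 8019 + \left(101 - 1155\right) = 8019 - 1054 = 6965$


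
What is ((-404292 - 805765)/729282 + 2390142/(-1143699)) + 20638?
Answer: 5736865771962799/278026364706 ≈ 20634.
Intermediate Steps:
((-404292 - 805765)/729282 + 2390142/(-1143699)) + 20638 = (-1210057*1/729282 + 2390142*(-1/1143699)) + 20638 = (-1210057/729282 - 796714/381233) + 20638 = -1042342839629/278026364706 + 20638 = 5736865771962799/278026364706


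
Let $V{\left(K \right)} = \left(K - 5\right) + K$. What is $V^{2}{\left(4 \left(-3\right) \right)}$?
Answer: $841$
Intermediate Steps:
$V{\left(K \right)} = -5 + 2 K$ ($V{\left(K \right)} = \left(-5 + K\right) + K = -5 + 2 K$)
$V^{2}{\left(4 \left(-3\right) \right)} = \left(-5 + 2 \cdot 4 \left(-3\right)\right)^{2} = \left(-5 + 2 \left(-12\right)\right)^{2} = \left(-5 - 24\right)^{2} = \left(-29\right)^{2} = 841$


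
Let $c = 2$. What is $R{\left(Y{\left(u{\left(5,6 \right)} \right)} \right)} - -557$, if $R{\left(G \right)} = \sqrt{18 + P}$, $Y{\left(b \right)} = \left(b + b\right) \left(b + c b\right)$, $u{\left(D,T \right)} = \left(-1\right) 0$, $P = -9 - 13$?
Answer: $557 + 2 i \approx 557.0 + 2.0 i$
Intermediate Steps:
$P = -22$ ($P = -9 - 13 = -22$)
$u{\left(D,T \right)} = 0$
$Y{\left(b \right)} = 6 b^{2}$ ($Y{\left(b \right)} = \left(b + b\right) \left(b + 2 b\right) = 2 b 3 b = 6 b^{2}$)
$R{\left(G \right)} = 2 i$ ($R{\left(G \right)} = \sqrt{18 - 22} = \sqrt{-4} = 2 i$)
$R{\left(Y{\left(u{\left(5,6 \right)} \right)} \right)} - -557 = 2 i - -557 = 2 i + 557 = 557 + 2 i$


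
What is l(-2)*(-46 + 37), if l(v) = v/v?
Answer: -9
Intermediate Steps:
l(v) = 1
l(-2)*(-46 + 37) = 1*(-46 + 37) = 1*(-9) = -9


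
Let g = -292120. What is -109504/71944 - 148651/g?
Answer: -2661720117/2627035160 ≈ -1.0132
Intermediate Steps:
-109504/71944 - 148651/g = -109504/71944 - 148651/(-292120) = -109504*1/71944 - 148651*(-1/292120) = -13688/8993 + 148651/292120 = -2661720117/2627035160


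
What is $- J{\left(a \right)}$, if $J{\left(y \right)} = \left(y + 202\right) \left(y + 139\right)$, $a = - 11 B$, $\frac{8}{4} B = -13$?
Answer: $- \frac{230287}{4} \approx -57572.0$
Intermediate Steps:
$B = - \frac{13}{2}$ ($B = \frac{1}{2} \left(-13\right) = - \frac{13}{2} \approx -6.5$)
$a = \frac{143}{2}$ ($a = \left(-11\right) \left(- \frac{13}{2}\right) = \frac{143}{2} \approx 71.5$)
$J{\left(y \right)} = \left(139 + y\right) \left(202 + y\right)$ ($J{\left(y \right)} = \left(202 + y\right) \left(139 + y\right) = \left(139 + y\right) \left(202 + y\right)$)
$- J{\left(a \right)} = - (28078 + \left(\frac{143}{2}\right)^{2} + 341 \cdot \frac{143}{2}) = - (28078 + \frac{20449}{4} + \frac{48763}{2}) = \left(-1\right) \frac{230287}{4} = - \frac{230287}{4}$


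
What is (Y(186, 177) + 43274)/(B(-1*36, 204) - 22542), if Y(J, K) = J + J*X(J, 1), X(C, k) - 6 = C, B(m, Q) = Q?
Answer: -39586/11169 ≈ -3.5443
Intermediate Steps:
X(C, k) = 6 + C
Y(J, K) = J + J*(6 + J)
(Y(186, 177) + 43274)/(B(-1*36, 204) - 22542) = (186*(7 + 186) + 43274)/(204 - 22542) = (186*193 + 43274)/(-22338) = (35898 + 43274)*(-1/22338) = 79172*(-1/22338) = -39586/11169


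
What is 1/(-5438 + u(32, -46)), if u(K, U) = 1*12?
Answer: -1/5426 ≈ -0.00018430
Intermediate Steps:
u(K, U) = 12
1/(-5438 + u(32, -46)) = 1/(-5438 + 12) = 1/(-5426) = -1/5426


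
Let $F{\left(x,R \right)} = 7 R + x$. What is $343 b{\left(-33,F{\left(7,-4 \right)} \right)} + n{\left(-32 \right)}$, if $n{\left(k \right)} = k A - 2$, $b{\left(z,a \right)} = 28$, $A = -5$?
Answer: $9762$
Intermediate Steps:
$F{\left(x,R \right)} = x + 7 R$
$n{\left(k \right)} = -2 - 5 k$ ($n{\left(k \right)} = k \left(-5\right) - 2 = - 5 k - 2 = -2 - 5 k$)
$343 b{\left(-33,F{\left(7,-4 \right)} \right)} + n{\left(-32 \right)} = 343 \cdot 28 - -158 = 9604 + \left(-2 + 160\right) = 9604 + 158 = 9762$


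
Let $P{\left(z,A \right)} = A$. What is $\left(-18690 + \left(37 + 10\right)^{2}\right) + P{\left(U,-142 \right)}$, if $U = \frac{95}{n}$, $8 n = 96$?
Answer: $-16623$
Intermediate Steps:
$n = 12$ ($n = \frac{1}{8} \cdot 96 = 12$)
$U = \frac{95}{12} \approx 7.9167$
$\left(-18690 + \left(37 + 10\right)^{2}\right) + P{\left(U,-142 \right)} = \left(-18690 + \left(37 + 10\right)^{2}\right) - 142 = \left(-18690 + 47^{2}\right) - 142 = \left(-18690 + 2209\right) - 142 = -16481 - 142 = -16623$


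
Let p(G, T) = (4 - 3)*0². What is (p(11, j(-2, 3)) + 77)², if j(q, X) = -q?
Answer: 5929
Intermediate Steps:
p(G, T) = 0 (p(G, T) = 1*0 = 0)
(p(11, j(-2, 3)) + 77)² = (0 + 77)² = 77² = 5929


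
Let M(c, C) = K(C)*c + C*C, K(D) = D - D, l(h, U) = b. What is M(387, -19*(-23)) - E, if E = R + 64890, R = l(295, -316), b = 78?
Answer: 126001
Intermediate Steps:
l(h, U) = 78
K(D) = 0
R = 78
M(c, C) = C**2 (M(c, C) = 0*c + C*C = 0 + C**2 = C**2)
E = 64968 (E = 78 + 64890 = 64968)
M(387, -19*(-23)) - E = (-19*(-23))**2 - 1*64968 = 437**2 - 64968 = 190969 - 64968 = 126001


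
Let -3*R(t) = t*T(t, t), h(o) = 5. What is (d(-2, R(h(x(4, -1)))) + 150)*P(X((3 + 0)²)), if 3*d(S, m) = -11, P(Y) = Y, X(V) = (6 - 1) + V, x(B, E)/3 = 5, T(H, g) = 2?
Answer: 6146/3 ≈ 2048.7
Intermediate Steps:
x(B, E) = 15 (x(B, E) = 3*5 = 15)
X(V) = 5 + V
R(t) = -2*t/3 (R(t) = -t*2/3 = -2*t/3)
d(S, m) = -11/3 (d(S, m) = (⅓)*(-11) = -11/3)
(d(-2, R(h(x(4, -1)))) + 150)*P(X((3 + 0)²)) = (-11/3 + 150)*(5 + (3 + 0)²) = 439*(5 + 3²)/3 = 439*(5 + 9)/3 = (439/3)*14 = 6146/3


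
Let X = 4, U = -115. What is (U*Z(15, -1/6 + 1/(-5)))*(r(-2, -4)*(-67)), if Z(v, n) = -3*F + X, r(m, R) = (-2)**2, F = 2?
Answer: -61640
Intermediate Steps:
r(m, R) = 4
Z(v, n) = -2 (Z(v, n) = -3*2 + 4 = -6 + 4 = -2)
(U*Z(15, -1/6 + 1/(-5)))*(r(-2, -4)*(-67)) = (-115*(-2))*(4*(-67)) = 230*(-268) = -61640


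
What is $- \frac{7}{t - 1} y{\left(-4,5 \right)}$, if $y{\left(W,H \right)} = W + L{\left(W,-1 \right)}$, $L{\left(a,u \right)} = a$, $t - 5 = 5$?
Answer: $\frac{56}{9} \approx 6.2222$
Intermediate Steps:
$t = 10$ ($t = 5 + 5 = 10$)
$y{\left(W,H \right)} = 2 W$ ($y{\left(W,H \right)} = W + W = 2 W$)
$- \frac{7}{t - 1} y{\left(-4,5 \right)} = - \frac{7}{10 - 1} \cdot 2 \left(-4\right) = - \frac{7}{9} \left(-8\right) = \left(-7\right) \frac{1}{9} \left(-8\right) = \left(- \frac{7}{9}\right) \left(-8\right) = \frac{56}{9}$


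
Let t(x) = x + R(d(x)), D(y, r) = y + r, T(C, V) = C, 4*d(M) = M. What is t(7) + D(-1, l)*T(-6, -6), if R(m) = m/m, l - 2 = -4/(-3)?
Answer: -6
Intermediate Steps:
d(M) = M/4
l = 10/3 (l = 2 - 4/(-3) = 2 - 4*(-⅓) = 2 + 4/3 = 10/3 ≈ 3.3333)
R(m) = 1
D(y, r) = r + y
t(x) = 1 + x (t(x) = x + 1 = 1 + x)
t(7) + D(-1, l)*T(-6, -6) = (1 + 7) + (10/3 - 1)*(-6) = 8 + (7/3)*(-6) = 8 - 14 = -6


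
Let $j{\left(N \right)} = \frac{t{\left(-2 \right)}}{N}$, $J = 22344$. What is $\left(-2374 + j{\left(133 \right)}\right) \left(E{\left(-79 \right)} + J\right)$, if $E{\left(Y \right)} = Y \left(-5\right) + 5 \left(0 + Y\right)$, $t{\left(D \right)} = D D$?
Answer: $-53043984$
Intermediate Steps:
$t{\left(D \right)} = D^{2}$
$j{\left(N \right)} = \frac{4}{N}$ ($j{\left(N \right)} = \frac{\left(-2\right)^{2}}{N} = \frac{4}{N}$)
$E{\left(Y \right)} = 0$ ($E{\left(Y \right)} = - 5 Y + 5 Y = 0$)
$\left(-2374 + j{\left(133 \right)}\right) \left(E{\left(-79 \right)} + J\right) = \left(-2374 + \frac{4}{133}\right) \left(0 + 22344\right) = \left(-2374 + 4 \cdot \frac{1}{133}\right) 22344 = \left(-2374 + \frac{4}{133}\right) 22344 = \left(- \frac{315738}{133}\right) 22344 = -53043984$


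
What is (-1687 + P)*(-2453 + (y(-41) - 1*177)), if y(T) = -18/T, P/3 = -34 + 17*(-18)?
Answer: 291847084/41 ≈ 7.1182e+6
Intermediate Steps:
P = -1020 (P = 3*(-34 + 17*(-18)) = 3*(-34 - 306) = 3*(-340) = -1020)
(-1687 + P)*(-2453 + (y(-41) - 1*177)) = (-1687 - 1020)*(-2453 + (-18/(-41) - 1*177)) = -2707*(-2453 + (-18*(-1/41) - 177)) = -2707*(-2453 + (18/41 - 177)) = -2707*(-2453 - 7239/41) = -2707*(-107812/41) = 291847084/41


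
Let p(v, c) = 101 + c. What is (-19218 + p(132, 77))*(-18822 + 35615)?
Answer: -319738720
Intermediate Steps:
(-19218 + p(132, 77))*(-18822 + 35615) = (-19218 + (101 + 77))*(-18822 + 35615) = (-19218 + 178)*16793 = -19040*16793 = -319738720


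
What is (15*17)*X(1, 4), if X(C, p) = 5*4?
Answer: 5100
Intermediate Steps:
X(C, p) = 20
(15*17)*X(1, 4) = (15*17)*20 = 255*20 = 5100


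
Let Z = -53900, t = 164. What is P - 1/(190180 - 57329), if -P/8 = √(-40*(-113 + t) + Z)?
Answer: -1/132851 - 16*I*√13985 ≈ -7.5272e-6 - 1892.1*I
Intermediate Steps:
P = -16*I*√13985 (P = -8*√(-40*(-113 + 164) - 53900) = -8*√(-40*51 - 53900) = -8*√(-2040 - 53900) = -16*I*√13985 ≈ -1892.1*I)
P - 1/(190180 - 57329) = -16*I*√13985 - 1/(190180 - 57329) = -16*I*√13985 - 1/132851 = -1/132851 - 16*I*√13985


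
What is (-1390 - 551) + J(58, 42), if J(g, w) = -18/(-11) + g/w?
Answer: -447674/231 ≈ -1938.0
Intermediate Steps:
J(g, w) = 18/11 + g/w (J(g, w) = -18*(-1/11) + g/w = 18/11 + g/w)
(-1390 - 551) + J(58, 42) = (-1390 - 551) + (18/11 + 58/42) = -1941 + (18/11 + 58*(1/42)) = -1941 + (18/11 + 29/21) = -1941 + 697/231 = -447674/231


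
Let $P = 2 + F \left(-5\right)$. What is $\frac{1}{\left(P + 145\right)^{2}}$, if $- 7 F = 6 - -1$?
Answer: $\frac{1}{23104} \approx 4.3283 \cdot 10^{-5}$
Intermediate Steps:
$F = -1$ ($F = - \frac{6 - -1}{7} = - \frac{6 + 1}{7} = \left(- \frac{1}{7}\right) 7 = -1$)
$P = 7$ ($P = 2 - -5 = 2 + 5 = 7$)
$\frac{1}{\left(P + 145\right)^{2}} = \frac{1}{\left(7 + 145\right)^{2}} = \frac{1}{152^{2}} = \frac{1}{23104}$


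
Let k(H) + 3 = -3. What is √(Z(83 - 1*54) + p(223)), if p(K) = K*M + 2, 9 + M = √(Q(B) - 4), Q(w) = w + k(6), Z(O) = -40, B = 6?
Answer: √(-2045 + 446*I) ≈ 4.9025 + 45.487*I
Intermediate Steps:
k(H) = -6 (k(H) = -3 - 3 = -6)
Q(w) = -6 + w (Q(w) = w - 6 = -6 + w)
M = -9 + 2*I (M = -9 + √((-6 + 6) - 4) = -9 + √(0 - 4) = -9 + √(-4) = -9 + 2*I ≈ -9.0 + 2.0*I)
p(K) = 2 + K*(-9 + 2*I) (p(K) = K*(-9 + 2*I) + 2 = 2 + K*(-9 + 2*I))
√(Z(83 - 1*54) + p(223)) = √(-40 + (2 - 1*223*(9 - 2*I))) = √(-40 + (2 + (-2007 + 446*I))) = √(-40 + (-2005 + 446*I)) = √(-2045 + 446*I)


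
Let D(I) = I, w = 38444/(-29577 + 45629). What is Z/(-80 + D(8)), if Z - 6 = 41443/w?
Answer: -166368425/691992 ≈ -240.42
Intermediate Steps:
w = 9611/4013 (w = 38444/16052 = 38444*(1/16052) = 9611/4013 ≈ 2.3950)
Z = 166368425/9611 (Z = 6 + 41443/(9611/4013) = 6 + 41443*(4013/9611) = 6 + 166310759/9611 = 166368425/9611 ≈ 17310.)
Z/(-80 + D(8)) = (166368425/9611)/(-80 + 8) = (166368425/9611)/(-72) = -1/72*166368425/9611 = -166368425/691992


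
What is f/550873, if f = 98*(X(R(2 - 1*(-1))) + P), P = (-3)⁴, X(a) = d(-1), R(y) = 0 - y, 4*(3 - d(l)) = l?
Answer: 16513/1101746 ≈ 0.014988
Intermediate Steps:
d(l) = 3 - l/4
R(y) = -y
X(a) = 13/4 (X(a) = 3 - ¼*(-1) = 3 + ¼ = 13/4)
P = 81
f = 16513/2 (f = 98*(13/4 + 81) = 98*(337/4) = 16513/2 ≈ 8256.5)
f/550873 = (16513/2)/550873 = (16513/2)*(1/550873) = 16513/1101746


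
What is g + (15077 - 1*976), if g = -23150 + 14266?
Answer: 5217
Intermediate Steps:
g = -8884
g + (15077 - 1*976) = -8884 + (15077 - 1*976) = -8884 + (15077 - 976) = -8884 + 14101 = 5217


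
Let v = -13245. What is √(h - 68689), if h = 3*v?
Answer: 2*I*√27106 ≈ 329.28*I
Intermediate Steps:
h = -39735 (h = 3*(-13245) = -39735)
√(h - 68689) = √(-39735 - 68689) = √(-108424) = 2*I*√27106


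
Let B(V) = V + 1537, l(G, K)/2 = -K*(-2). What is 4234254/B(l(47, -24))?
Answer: 4234254/1441 ≈ 2938.4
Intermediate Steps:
l(G, K) = 4*K (l(G, K) = 2*(-K*(-2)) = 2*(-(-2)*K) = 2*(2*K) = 4*K)
B(V) = 1537 + V
4234254/B(l(47, -24)) = 4234254/(1537 + 4*(-24)) = 4234254/(1537 - 96) = 4234254/1441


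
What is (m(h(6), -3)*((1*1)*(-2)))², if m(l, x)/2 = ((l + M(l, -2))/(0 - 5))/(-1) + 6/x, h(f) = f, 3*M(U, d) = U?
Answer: 64/25 ≈ 2.5600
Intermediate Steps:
M(U, d) = U/3
m(l, x) = 12/x + 8*l/15 (m(l, x) = 2*(((l + l/3)/(0 - 5))/(-1) + 6/x) = 2*(((4*l/3)/(-5))*(-1) + 6/x) = 2*(((4*l/3)*(-⅕))*(-1) + 6/x) = 2*(-4*l/15*(-1) + 6/x) = 2*(4*l/15 + 6/x) = 2*(6/x + 4*l/15) = 12/x + 8*l/15)
(m(h(6), -3)*((1*1)*(-2)))² = ((12/(-3) + (8/15)*6)*((1*1)*(-2)))² = ((12*(-⅓) + 16/5)*(1*(-2)))² = ((-4 + 16/5)*(-2))² = (-⅘*(-2))² = (8/5)² = 64/25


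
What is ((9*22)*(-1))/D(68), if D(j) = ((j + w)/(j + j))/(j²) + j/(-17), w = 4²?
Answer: 31128768/628843 ≈ 49.502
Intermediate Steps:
w = 16
D(j) = -j/17 + (16 + j)/(2*j³) (D(j) = ((j + 16)/(j + j))/(j²) + j/(-17) = ((16 + j)/((2*j)))/j² + j*(-1/17) = ((16 + j)*(1/(2*j)))/j² - j/17 = ((16 + j)/(2*j))/j² - j/17 = (16 + j)/(2*j³) - j/17 = -j/17 + (16 + j)/(2*j³))
((9*22)*(-1))/D(68) = ((9*22)*(-1))/(((8 + (½)*68 - 1/17*68⁴)/68³)) = (198*(-1))/(((8 + 34 - 1/17*21381376)/314432)) = -198*314432/(8 + 34 - 1257728) = -198/((1/314432)*(-1257686)) = -198/(-628843/157216) = -198*(-157216/628843) = 31128768/628843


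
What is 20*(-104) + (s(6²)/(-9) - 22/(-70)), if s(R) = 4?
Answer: -655241/315 ≈ -2080.1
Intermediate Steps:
20*(-104) + (s(6²)/(-9) - 22/(-70)) = 20*(-104) + (4/(-9) - 22/(-70)) = -2080 + (4*(-⅑) - 22*(-1/70)) = -2080 + (-4/9 + 11/35) = -2080 - 41/315 = -655241/315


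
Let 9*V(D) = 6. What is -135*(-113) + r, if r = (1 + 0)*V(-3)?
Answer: 45767/3 ≈ 15256.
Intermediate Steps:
V(D) = ⅔ (V(D) = (⅑)*6 = ⅔)
r = ⅔ (r = (1 + 0)*(⅔) = 1*(⅔) = ⅔ ≈ 0.66667)
-135*(-113) + r = -135*(-113) + ⅔ = 15255 + ⅔ = 45767/3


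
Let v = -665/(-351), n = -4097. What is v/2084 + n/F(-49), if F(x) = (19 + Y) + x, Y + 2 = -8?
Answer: 749229137/7314840 ≈ 102.43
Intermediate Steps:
Y = -10 (Y = -2 - 8 = -10)
v = 665/351 (v = -665*(-1/351) = 665/351 ≈ 1.8946)
F(x) = 9 + x (F(x) = (19 - 10) + x = 9 + x)
v/2084 + n/F(-49) = (665/351)/2084 - 4097/(9 - 49) = (665/351)*(1/2084) - 4097/(-40) = 665/731484 - 4097*(-1/40) = 665/731484 + 4097/40 = 749229137/7314840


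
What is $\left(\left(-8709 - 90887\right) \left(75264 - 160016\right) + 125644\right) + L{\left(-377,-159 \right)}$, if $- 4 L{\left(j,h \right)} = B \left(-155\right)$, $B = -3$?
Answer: $\frac{33764342879}{4} \approx 8.4411 \cdot 10^{9}$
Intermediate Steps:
$L{\left(j,h \right)} = - \frac{465}{4}$ ($L{\left(j,h \right)} = - \frac{\left(-3\right) \left(-155\right)}{4} = \left(- \frac{1}{4}\right) 465 = - \frac{465}{4}$)
$\left(\left(-8709 - 90887\right) \left(75264 - 160016\right) + 125644\right) + L{\left(-377,-159 \right)} = \left(\left(-8709 - 90887\right) \left(75264 - 160016\right) + 125644\right) - \frac{465}{4} = \left(\left(-99596\right) \left(-84752\right) + 125644\right) - \frac{465}{4} = \left(8440960192 + 125644\right) - \frac{465}{4} = 8441085836 - \frac{465}{4} = \frac{33764342879}{4}$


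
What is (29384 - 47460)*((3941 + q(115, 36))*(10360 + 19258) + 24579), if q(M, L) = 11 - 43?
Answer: -2093225039916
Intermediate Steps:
q(M, L) = -32
(29384 - 47460)*((3941 + q(115, 36))*(10360 + 19258) + 24579) = (29384 - 47460)*((3941 - 32)*(10360 + 19258) + 24579) = -18076*(3909*29618 + 24579) = -18076*(115776762 + 24579) = -18076*115801341 = -2093225039916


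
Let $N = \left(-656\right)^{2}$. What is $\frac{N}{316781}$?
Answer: $\frac{430336}{316781} \approx 1.3585$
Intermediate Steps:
$N = 430336$
$\frac{N}{316781} = \frac{430336}{316781}$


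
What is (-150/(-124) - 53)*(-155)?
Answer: 16055/2 ≈ 8027.5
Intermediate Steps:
(-150/(-124) - 53)*(-155) = (-150*(-1/124) - 53)*(-155) = (75/62 - 53)*(-155) = -3211/62*(-155) = 16055/2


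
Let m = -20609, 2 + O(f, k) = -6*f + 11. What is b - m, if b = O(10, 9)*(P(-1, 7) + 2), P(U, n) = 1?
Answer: 20456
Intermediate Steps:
O(f, k) = 9 - 6*f (O(f, k) = -2 + (-6*f + 11) = -2 + (11 - 6*f) = 9 - 6*f)
b = -153 (b = (9 - 6*10)*(1 + 2) = (9 - 60)*3 = -51*3 = -153)
b - m = -153 - 1*(-20609) = -153 + 20609 = 20456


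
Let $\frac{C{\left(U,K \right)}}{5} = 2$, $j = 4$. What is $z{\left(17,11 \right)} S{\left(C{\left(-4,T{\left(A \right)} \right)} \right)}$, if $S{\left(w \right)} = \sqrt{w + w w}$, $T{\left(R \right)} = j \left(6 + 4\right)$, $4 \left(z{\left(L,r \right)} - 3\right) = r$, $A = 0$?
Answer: $\frac{23 \sqrt{110}}{4} \approx 60.307$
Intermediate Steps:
$z{\left(L,r \right)} = 3 + \frac{r}{4}$
$T{\left(R \right)} = 40$ ($T{\left(R \right)} = 4 \left(6 + 4\right) = 4 \cdot 10 = 40$)
$C{\left(U,K \right)} = 10$ ($C{\left(U,K \right)} = 5 \cdot 2 = 10$)
$S{\left(w \right)} = \sqrt{w + w^{2}}$
$z{\left(17,11 \right)} S{\left(C{\left(-4,T{\left(A \right)} \right)} \right)} = \left(3 + \frac{1}{4} \cdot 11\right) \sqrt{10 \left(1 + 10\right)} = \left(3 + \frac{11}{4}\right) \sqrt{10 \cdot 11} = \frac{23 \sqrt{110}}{4}$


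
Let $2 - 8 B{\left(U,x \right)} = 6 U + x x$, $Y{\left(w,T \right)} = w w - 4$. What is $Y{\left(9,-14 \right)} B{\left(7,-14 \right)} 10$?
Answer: $-22715$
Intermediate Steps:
$Y{\left(w,T \right)} = -4 + w^{2}$ ($Y{\left(w,T \right)} = w^{2} - 4 = -4 + w^{2}$)
$B{\left(U,x \right)} = \frac{1}{4} - \frac{3 U}{4} - \frac{x^{2}}{8}$ ($B{\left(U,x \right)} = \frac{1}{4} - \frac{6 U + x x}{8} = \frac{1}{4} - \frac{6 U + x^{2}}{8} = \frac{1}{4} - \frac{x^{2} + 6 U}{8} = \frac{1}{4} - \left(\frac{x^{2}}{8} + \frac{3 U}{4}\right) = \frac{1}{4} - \frac{3 U}{4} - \frac{x^{2}}{8}$)
$Y{\left(9,-14 \right)} B{\left(7,-14 \right)} 10 = \left(-4 + 9^{2}\right) \left(\frac{1}{4} - \frac{21}{4} - \frac{\left(-14\right)^{2}}{8}\right) 10 = \left(-4 + 81\right) \left(\frac{1}{4} - \frac{21}{4} - \frac{49}{2}\right) 10 = 77 \left(\frac{1}{4} - \frac{21}{4} - \frac{49}{2}\right) 10 = 77 \left(- \frac{59}{2}\right) 10 = \left(- \frac{4543}{2}\right) 10 = -22715$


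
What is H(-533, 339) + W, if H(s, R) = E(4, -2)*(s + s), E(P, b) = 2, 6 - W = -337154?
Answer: 335028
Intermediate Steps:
W = 337160 (W = 6 - 1*(-337154) = 6 + 337154 = 337160)
H(s, R) = 4*s (H(s, R) = 2*(s + s) = 2*(2*s) = 4*s)
H(-533, 339) + W = 4*(-533) + 337160 = -2132 + 337160 = 335028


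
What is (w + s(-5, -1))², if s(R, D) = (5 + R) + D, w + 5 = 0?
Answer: 36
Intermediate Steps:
w = -5 (w = -5 + 0 = -5)
s(R, D) = 5 + D + R
(w + s(-5, -1))² = (-5 + (5 - 1 - 5))² = (-5 - 1)² = (-6)² = 36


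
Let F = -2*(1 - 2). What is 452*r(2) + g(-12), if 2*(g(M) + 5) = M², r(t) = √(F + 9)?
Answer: 67 + 452*√11 ≈ 1566.1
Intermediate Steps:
F = 2 (F = -2*(-1) = 2)
r(t) = √11 (r(t) = √(2 + 9) = √11)
g(M) = -5 + M²/2
452*r(2) + g(-12) = 452*√11 + (-5 + (½)*(-12)²) = 452*√11 + (-5 + (½)*144) = 452*√11 + (-5 + 72) = 452*√11 + 67 = 67 + 452*√11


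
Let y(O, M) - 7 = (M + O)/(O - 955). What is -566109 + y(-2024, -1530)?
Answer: -1686414304/2979 ≈ -5.6610e+5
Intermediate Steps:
y(O, M) = 7 + (M + O)/(-955 + O) (y(O, M) = 7 + (M + O)/(O - 955) = 7 + (M + O)/(-955 + O))
-566109 + y(-2024, -1530) = -566109 + (-6685 - 1530 + 8*(-2024))/(-955 - 2024) = -566109 + (-6685 - 1530 - 16192)/(-2979) = -566109 - 1/2979*(-24407) = -566109 + 24407/2979 = -1686414304/2979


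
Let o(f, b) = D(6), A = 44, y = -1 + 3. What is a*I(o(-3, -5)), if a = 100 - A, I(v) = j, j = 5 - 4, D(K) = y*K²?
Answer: 56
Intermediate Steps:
y = 2
D(K) = 2*K²
o(f, b) = 72 (o(f, b) = 2*6² = 2*36 = 72)
j = 1
I(v) = 1
a = 56 (a = 100 - 1*44 = 100 - 44 = 56)
a*I(o(-3, -5)) = 56*1 = 56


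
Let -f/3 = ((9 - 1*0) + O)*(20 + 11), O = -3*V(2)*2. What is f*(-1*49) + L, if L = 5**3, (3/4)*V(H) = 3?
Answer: -68230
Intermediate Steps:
V(H) = 4 (V(H) = (4/3)*3 = 4)
O = -24 (O = -3*4*2 = -12*2 = -24)
f = 1395 (f = -3*((9 - 1*0) - 24)*(20 + 11) = -3*((9 + 0) - 24)*31 = -3*(9 - 24)*31 = -(-45)*31 = -3*(-465) = 1395)
L = 125
f*(-1*49) + L = 1395*(-1*49) + 125 = 1395*(-49) + 125 = -68355 + 125 = -68230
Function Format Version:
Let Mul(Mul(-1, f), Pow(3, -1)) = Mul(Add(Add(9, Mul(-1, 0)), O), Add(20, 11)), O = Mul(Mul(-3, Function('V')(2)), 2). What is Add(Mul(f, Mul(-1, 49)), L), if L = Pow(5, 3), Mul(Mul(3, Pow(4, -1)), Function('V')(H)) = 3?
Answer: -68230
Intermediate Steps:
Function('V')(H) = 4 (Function('V')(H) = Mul(Rational(4, 3), 3) = 4)
O = -24 (O = Mul(Mul(-3, 4), 2) = Mul(-12, 2) = -24)
f = 1395 (f = Mul(-3, Mul(Add(Add(9, Mul(-1, 0)), -24), Add(20, 11))) = Mul(-3, Mul(Add(Add(9, 0), -24), 31)) = Mul(-3, Mul(Add(9, -24), 31)) = Mul(-3, Mul(-15, 31)) = Mul(-3, -465) = 1395)
L = 125
Add(Mul(f, Mul(-1, 49)), L) = Add(Mul(1395, Mul(-1, 49)), 125) = Add(Mul(1395, -49), 125) = Add(-68355, 125) = -68230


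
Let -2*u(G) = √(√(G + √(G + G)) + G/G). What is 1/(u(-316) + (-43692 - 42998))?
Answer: -1/(86690 + √(1 + √(-316 + 2*I*√158))/2) ≈ -1.1535e-5 + 1.8915e-10*I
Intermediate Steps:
u(G) = -√(1 + √(G + √2*√G))/2 (u(G) = -√(√(G + √(G + G)) + G/G)/2 = -√(√(G + √(2*G)) + 1)/2 = -√(√(G + √2*√G) + 1)/2 = -√(1 + √(G + √2*√G))/2)
1/(u(-316) + (-43692 - 42998)) = 1/(-√(1 + √(-316 + √2*√(-316)))/2 + (-43692 - 42998)) = 1/(-√(1 + √(-316 + √2*(2*I*√79)))/2 - 86690) = 1/(-√(1 + √(-316 + 2*I*√158))/2 - 86690) = 1/(-86690 - √(1 + √(-316 + 2*I*√158))/2)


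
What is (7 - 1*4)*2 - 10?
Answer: -4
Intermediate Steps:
(7 - 1*4)*2 - 10 = (7 - 4)*2 - 10 = 3*2 - 10 = 6 - 10 = -4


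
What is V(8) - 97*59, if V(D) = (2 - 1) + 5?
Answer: -5717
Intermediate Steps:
V(D) = 6 (V(D) = 1 + 5 = 6)
V(8) - 97*59 = 6 - 97*59 = 6 - 5723 = -5717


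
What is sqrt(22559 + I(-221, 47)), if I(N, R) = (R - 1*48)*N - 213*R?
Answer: 113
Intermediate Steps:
I(N, R) = -213*R + N*(-48 + R) (I(N, R) = (R - 48)*N - 213*R = (-48 + R)*N - 213*R = N*(-48 + R) - 213*R = -213*R + N*(-48 + R))
sqrt(22559 + I(-221, 47)) = sqrt(22559 + (-213*47 - 48*(-221) - 221*47)) = sqrt(22559 + (-10011 + 10608 - 10387)) = sqrt(22559 - 9790) = sqrt(12769) = 113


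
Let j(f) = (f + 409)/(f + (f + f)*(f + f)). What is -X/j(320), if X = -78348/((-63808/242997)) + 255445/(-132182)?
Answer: -2686372395284783660/16011932661 ≈ -1.6777e+8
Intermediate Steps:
j(f) = (409 + f)/(f + 4*f²) (j(f) = (409 + f)/(f + (2*f)*(2*f)) = (409 + f)/(f + 4*f²))
X = 314563512328429/1054283632 (X = -78348/((-63808*1/242997)) + 255445*(-1/132182) = -78348/(-63808/242997) - 255445/132182 = -78348*(-242997/63808) - 255445/132182 = 4759582239/15952 - 255445/132182 = 314563512328429/1054283632 ≈ 2.9837e+5)
-X/j(320) = -314563512328429/(1054283632*((409 + 320)/(320*(1 + 4*320)))) = -314563512328429/(1054283632*((1/320)*729/(1 + 1280))) = -314563512328429/(1054283632*((1/320)*729/1281)) = -314563512328429/(1054283632*((1/320)*(1/1281)*729)) = -314563512328429/(1054283632*243/136640) = -314563512328429*136640/(1054283632*243) = -1*2686372395284783660/16011932661 = -2686372395284783660/16011932661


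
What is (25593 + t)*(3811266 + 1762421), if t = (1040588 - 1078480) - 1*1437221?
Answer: -8079170780240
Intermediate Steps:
t = -1475113 (t = -37892 - 1437221 = -1475113)
(25593 + t)*(3811266 + 1762421) = (25593 - 1475113)*(3811266 + 1762421) = -1449520*5573687 = -8079170780240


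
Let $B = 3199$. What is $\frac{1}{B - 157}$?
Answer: $\frac{1}{3042} \approx 0.00032873$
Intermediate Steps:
$\frac{1}{B - 157} = \frac{1}{3199 - 157} = \frac{1}{3042}$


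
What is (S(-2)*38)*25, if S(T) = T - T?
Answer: 0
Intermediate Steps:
S(T) = 0
(S(-2)*38)*25 = (0*38)*25 = 0*25 = 0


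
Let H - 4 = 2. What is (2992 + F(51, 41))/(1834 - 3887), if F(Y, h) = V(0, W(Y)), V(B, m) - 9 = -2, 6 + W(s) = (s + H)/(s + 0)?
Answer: -2999/2053 ≈ -1.4608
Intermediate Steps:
H = 6 (H = 4 + 2 = 6)
W(s) = -6 + (6 + s)/s (W(s) = -6 + (s + 6)/(s + 0) = -6 + (6 + s)/s)
V(B, m) = 7 (V(B, m) = 9 - 2 = 7)
F(Y, h) = 7
(2992 + F(51, 41))/(1834 - 3887) = (2992 + 7)/(1834 - 3887) = 2999/(-2053) = 2999*(-1/2053) = -2999/2053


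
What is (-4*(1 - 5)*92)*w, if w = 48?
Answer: 70656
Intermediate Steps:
(-4*(1 - 5)*92)*w = (-4*(1 - 5)*92)*48 = (-4*(-4)*92)*48 = (16*92)*48 = 1472*48 = 70656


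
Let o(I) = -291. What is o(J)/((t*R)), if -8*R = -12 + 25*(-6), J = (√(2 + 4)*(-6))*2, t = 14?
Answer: -194/189 ≈ -1.0265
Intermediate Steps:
J = -12*√6 (J = (√6*(-6))*2 = -6*√6*2 = -12*√6 ≈ -29.394)
R = 81/4 (R = -(-12 + 25*(-6))/8 = -(-12 - 150)/8 = -⅛*(-162) = 81/4 ≈ 20.250)
o(J)/((t*R)) = -291/(14*(81/4)) = -291/567/2 = -291*2/567 = -194/189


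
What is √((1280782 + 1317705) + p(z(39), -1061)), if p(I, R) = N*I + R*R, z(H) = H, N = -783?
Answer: √3693671 ≈ 1921.9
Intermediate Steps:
p(I, R) = R² - 783*I (p(I, R) = -783*I + R*R = -783*I + R² = R² - 783*I)
√((1280782 + 1317705) + p(z(39), -1061)) = √((1280782 + 1317705) + ((-1061)² - 783*39)) = √(2598487 + (1125721 - 30537)) = √(2598487 + 1095184) = √3693671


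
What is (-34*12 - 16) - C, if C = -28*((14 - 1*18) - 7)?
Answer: -732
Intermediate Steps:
C = 308 (C = -28*((14 - 18) - 7) = -28*(-4 - 7) = -28*(-11) = 308)
(-34*12 - 16) - C = (-34*12 - 16) - 1*308 = (-408 - 16) - 308 = -424 - 308 = -732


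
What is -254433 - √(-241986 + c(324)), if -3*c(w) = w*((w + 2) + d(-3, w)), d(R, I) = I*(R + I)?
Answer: -254433 - I*√11509626 ≈ -2.5443e+5 - 3392.6*I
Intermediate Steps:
d(R, I) = I*(I + R)
c(w) = -w*(2 + w + w*(-3 + w))/3 (c(w) = -w*((w + 2) + w*(w - 3))/3 = -w*((2 + w) + w*(-3 + w))/3 = -w*(2 + w + w*(-3 + w))/3)
-254433 - √(-241986 + c(324)) = -254433 - √(-241986 + (⅓)*324*(-2 - 1*324² + 2*324)) = -254433 - √(-241986 + (⅓)*324*(-2 - 1*104976 + 648)) = -254433 - √(-241986 + (⅓)*324*(-2 - 104976 + 648)) = -254433 - √(-241986 + (⅓)*324*(-104330)) = -254433 - √(-241986 - 11267640) = -254433 - √(-11509626) = -254433 - I*√11509626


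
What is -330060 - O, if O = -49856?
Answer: -280204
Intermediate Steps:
-330060 - O = -330060 - 1*(-49856) = -330060 + 49856 = -280204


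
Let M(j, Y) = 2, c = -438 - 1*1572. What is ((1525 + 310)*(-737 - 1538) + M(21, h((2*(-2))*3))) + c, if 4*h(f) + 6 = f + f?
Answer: -4176633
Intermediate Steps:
h(f) = -3/2 + f/2 (h(f) = -3/2 + (f + f)/4 = -3/2 + (2*f)/4 = -3/2 + f/2)
c = -2010 (c = -438 - 1572 = -2010)
((1525 + 310)*(-737 - 1538) + M(21, h((2*(-2))*3))) + c = ((1525 + 310)*(-737 - 1538) + 2) - 2010 = (1835*(-2275) + 2) - 2010 = (-4174625 + 2) - 2010 = -4174623 - 2010 = -4176633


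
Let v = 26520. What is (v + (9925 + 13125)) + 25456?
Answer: 75026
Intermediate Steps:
(v + (9925 + 13125)) + 25456 = (26520 + (9925 + 13125)) + 25456 = (26520 + 23050) + 25456 = 49570 + 25456 = 75026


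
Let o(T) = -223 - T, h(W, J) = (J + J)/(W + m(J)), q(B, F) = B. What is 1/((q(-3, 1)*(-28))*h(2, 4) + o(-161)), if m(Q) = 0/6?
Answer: 1/274 ≈ 0.0036496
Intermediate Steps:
m(Q) = 0 (m(Q) = 0*(⅙) = 0)
h(W, J) = 2*J/W (h(W, J) = (J + J)/(W + 0) = (2*J)/W = 2*J/W)
1/((q(-3, 1)*(-28))*h(2, 4) + o(-161)) = 1/((-3*(-28))*(2*4/2) + (-223 - 1*(-161))) = 1/(84*(2*4*(½)) + (-223 + 161)) = 1/(84*4 - 62) = 1/(336 - 62) = 1/274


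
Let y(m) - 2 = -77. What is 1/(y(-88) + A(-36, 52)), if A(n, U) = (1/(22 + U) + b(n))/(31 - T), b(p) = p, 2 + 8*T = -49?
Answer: -11063/840377 ≈ -0.013164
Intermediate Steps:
T = -51/8 (T = -¼ + (⅛)*(-49) = -¼ - 49/8 = -51/8 ≈ -6.3750)
y(m) = -75 (y(m) = 2 - 77 = -75)
A(n, U) = 8*n/299 + 8/(299*(22 + U)) (A(n, U) = (1/(22 + U) + n)/(31 - 1*(-51/8)) = (n + 1/(22 + U))/(31 + 51/8) = (n + 1/(22 + U))/(299/8) = (n + 1/(22 + U))*(8/299) = 8*n/299 + 8/(299*(22 + U)))
1/(y(-88) + A(-36, 52)) = 1/(-75 + 8*(1 + 22*(-36) + 52*(-36))/(299*(22 + 52))) = 1/(-75 + (8/299)*(1 - 792 - 1872)/74) = 1/(-75 + (8/299)*(1/74)*(-2663)) = 1/(-75 - 10652/11063) = 1/(-840377/11063) = -11063/840377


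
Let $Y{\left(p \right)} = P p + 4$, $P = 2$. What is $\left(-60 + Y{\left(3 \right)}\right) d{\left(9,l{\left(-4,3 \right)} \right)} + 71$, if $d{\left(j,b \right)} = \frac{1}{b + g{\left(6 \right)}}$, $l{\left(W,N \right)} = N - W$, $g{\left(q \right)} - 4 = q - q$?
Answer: $\frac{731}{11} \approx 66.455$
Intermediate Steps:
$g{\left(q \right)} = 4$ ($g{\left(q \right)} = 4 + \left(q - q\right) = 4 + 0 = 4$)
$d{\left(j,b \right)} = \frac{1}{4 + b}$ ($d{\left(j,b \right)} = \frac{1}{b + 4} = \frac{1}{4 + b}$)
$Y{\left(p \right)} = 4 + 2 p$ ($Y{\left(p \right)} = 2 p + 4 = 4 + 2 p$)
$\left(-60 + Y{\left(3 \right)}\right) d{\left(9,l{\left(-4,3 \right)} \right)} + 71 = \frac{-60 + \left(4 + 2 \cdot 3\right)}{4 + \left(3 - -4\right)} + 71 = \frac{-60 + \left(4 + 6\right)}{4 + \left(3 + 4\right)} + 71 = \frac{-60 + 10}{4 + 7} + 71 = - \frac{50}{11} + 71 = \frac{731}{11}$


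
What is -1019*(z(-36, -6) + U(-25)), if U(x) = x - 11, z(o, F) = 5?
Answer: 31589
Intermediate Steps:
U(x) = -11 + x
-1019*(z(-36, -6) + U(-25)) = -1019*(5 + (-11 - 25)) = -1019*(5 - 36) = -1019*(-31) = 31589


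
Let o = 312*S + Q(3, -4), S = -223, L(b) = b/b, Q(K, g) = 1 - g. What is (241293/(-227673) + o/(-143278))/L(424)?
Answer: -6244180057/10873510698 ≈ -0.57426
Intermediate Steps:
L(b) = 1
o = -69571 (o = 312*(-223) + (1 - 1*(-4)) = -69576 + (1 + 4) = -69576 + 5 = -69571)
(241293/(-227673) + o/(-143278))/L(424) = (241293/(-227673) - 69571/(-143278))/1 = (241293*(-1/227673) - 69571*(-1/143278))*1 = (-80431/75891 + 69571/143278)*1 = -6244180057/10873510698*1 = -6244180057/10873510698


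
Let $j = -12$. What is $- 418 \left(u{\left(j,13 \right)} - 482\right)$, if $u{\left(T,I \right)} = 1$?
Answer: $201058$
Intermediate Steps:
$- 418 \left(u{\left(j,13 \right)} - 482\right) = - 418 \left(1 - 482\right) = \left(-418\right) \left(-481\right) = 201058$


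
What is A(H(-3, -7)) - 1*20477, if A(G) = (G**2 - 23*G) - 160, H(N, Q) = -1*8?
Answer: -20389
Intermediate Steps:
H(N, Q) = -8
A(G) = -160 + G**2 - 23*G
A(H(-3, -7)) - 1*20477 = (-160 + (-8)**2 - 23*(-8)) - 1*20477 = (-160 + 64 + 184) - 20477 = 88 - 20477 = -20389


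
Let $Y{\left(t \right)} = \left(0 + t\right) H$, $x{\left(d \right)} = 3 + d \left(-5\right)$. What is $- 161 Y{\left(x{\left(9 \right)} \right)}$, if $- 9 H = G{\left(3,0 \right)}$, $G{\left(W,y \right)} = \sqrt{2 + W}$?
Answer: $- \frac{2254 \sqrt{5}}{3} \approx -1680.0$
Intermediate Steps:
$H = - \frac{\sqrt{5}}{9}$ ($H = - \frac{\sqrt{2 + 3}}{9} = - \frac{\sqrt{5}}{9} \approx -0.24845$)
$x{\left(d \right)} = 3 - 5 d$
$Y{\left(t \right)} = - \frac{t \sqrt{5}}{9}$ ($Y{\left(t \right)} = \left(0 + t\right) \left(- \frac{\sqrt{5}}{9}\right) = t \left(- \frac{\sqrt{5}}{9}\right) = - \frac{t \sqrt{5}}{9}$)
$- 161 Y{\left(x{\left(9 \right)} \right)} = - 161 \left(- \frac{\left(3 - 45\right) \sqrt{5}}{9}\right) = - 161 \left(\left(- \frac{1}{9}\right) \left(-42\right) \sqrt{5}\right) = - 161 \frac{14 \sqrt{5}}{3} = - \frac{2254 \sqrt{5}}{3}$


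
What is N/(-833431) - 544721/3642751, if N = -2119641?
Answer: 7267337004640/3035981608681 ≈ 2.3937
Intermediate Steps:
N/(-833431) - 544721/3642751 = -2119641/(-833431) - 544721/3642751 = -2119641*(-1/833431) - 544721*1/3642751 = 2119641/833431 - 544721/3642751 = 7267337004640/3035981608681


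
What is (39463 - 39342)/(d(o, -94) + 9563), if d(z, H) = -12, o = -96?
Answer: 121/9551 ≈ 0.012669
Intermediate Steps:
(39463 - 39342)/(d(o, -94) + 9563) = (39463 - 39342)/(-12 + 9563) = 121/9551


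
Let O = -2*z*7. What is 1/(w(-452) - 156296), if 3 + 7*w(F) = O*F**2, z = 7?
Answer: -7/21115867 ≈ -3.3150e-7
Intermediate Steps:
O = -98 (O = -2*7*7 = -14*7 = -98)
w(F) = -3/7 - 14*F**2 (w(F) = -3/7 + (-98*F**2)/7 = -3/7 - 14*F**2)
1/(w(-452) - 156296) = 1/((-3/7 - 14*(-452)**2) - 156296) = 1/((-3/7 - 14*204304) - 156296) = 1/((-3/7 - 2860256) - 156296) = 1/(-20021795/7 - 156296) = 1/(-21115867/7) = -7/21115867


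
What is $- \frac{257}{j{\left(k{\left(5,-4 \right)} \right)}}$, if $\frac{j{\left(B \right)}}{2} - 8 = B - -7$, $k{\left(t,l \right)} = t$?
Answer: $- \frac{257}{40} \approx -6.425$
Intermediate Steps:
$j{\left(B \right)} = 30 + 2 B$ ($j{\left(B \right)} = 16 + 2 \left(B - -7\right) = 16 + 2 \left(B + 7\right) = 16 + 2 \left(7 + B\right) = 16 + \left(14 + 2 B\right) = 30 + 2 B$)
$- \frac{257}{j{\left(k{\left(5,-4 \right)} \right)}} = - \frac{257}{30 + 2 \cdot 5} = - \frac{257}{30 + 10} = - \frac{257}{40}$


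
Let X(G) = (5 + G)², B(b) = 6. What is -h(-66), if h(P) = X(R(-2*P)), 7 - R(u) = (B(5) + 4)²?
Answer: -7744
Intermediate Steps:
R(u) = -93 (R(u) = 7 - (6 + 4)² = 7 - 1*10² = 7 - 1*100 = 7 - 100 = -93)
h(P) = 7744 (h(P) = (5 - 93)² = (-88)² = 7744)
-h(-66) = -1*7744 = -7744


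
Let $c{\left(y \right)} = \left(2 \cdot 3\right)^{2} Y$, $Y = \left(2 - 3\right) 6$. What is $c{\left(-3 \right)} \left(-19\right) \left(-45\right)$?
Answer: $-184680$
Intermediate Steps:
$Y = -6$ ($Y = \left(-1\right) 6 = -6$)
$c{\left(y \right)} = -216$ ($c{\left(y \right)} = \left(2 \cdot 3\right)^{2} \left(-6\right) = 6^{2} \left(-6\right) = 36 \left(-6\right) = -216$)
$c{\left(-3 \right)} \left(-19\right) \left(-45\right) = \left(-216\right) \left(-19\right) \left(-45\right) = 4104 \left(-45\right) = -184680$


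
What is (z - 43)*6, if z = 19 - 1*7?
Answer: -186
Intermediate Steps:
z = 12 (z = 19 - 7 = 12)
(z - 43)*6 = (12 - 43)*6 = -31*6 = -186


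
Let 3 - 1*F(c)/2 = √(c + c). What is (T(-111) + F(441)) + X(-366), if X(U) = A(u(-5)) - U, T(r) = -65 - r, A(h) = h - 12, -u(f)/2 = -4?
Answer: 414 - 42*√2 ≈ 354.60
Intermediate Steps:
u(f) = 8 (u(f) = -2*(-4) = 8)
A(h) = -12 + h
X(U) = -4 - U (X(U) = (-12 + 8) - U = -4 - U)
F(c) = 6 - 2*√2*√c (F(c) = 6 - 2*√(c + c) = 6 - 2*√2*√c)
(T(-111) + F(441)) + X(-366) = ((-65 - 1*(-111)) + (6 - 2*√2*√441)) + (-4 - 1*(-366)) = ((-65 + 111) + (6 - 2*√2*21)) + (-4 + 366) = (46 + (6 - 42*√2)) + 362 = (52 - 42*√2) + 362 = 414 - 42*√2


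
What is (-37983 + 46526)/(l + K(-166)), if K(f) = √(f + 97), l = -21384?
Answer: -60894504/152425175 - 8543*I*√69/457275525 ≈ -0.3995 - 0.00015519*I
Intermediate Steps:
K(f) = √(97 + f)
(-37983 + 46526)/(l + K(-166)) = (-37983 + 46526)/(-21384 + √(97 - 166)) = 8543/(-21384 + √(-69)) = 8543/(-21384 + I*√69)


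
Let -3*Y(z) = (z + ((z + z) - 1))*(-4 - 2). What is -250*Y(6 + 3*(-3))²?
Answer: -100000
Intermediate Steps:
Y(z) = -2 + 6*z (Y(z) = -(z + ((z + z) - 1))*(-4 - 2)/3 = -(z + (2*z - 1))*(-6)/3 = -(z + (-1 + 2*z))*(-6)/3 = -(-1 + 3*z)*(-6)/3 = -(6 - 18*z)/3 = -2 + 6*z)
-250*Y(6 + 3*(-3))² = -250*(-2 + 6*(6 + 3*(-3)))² = -250*(-2 + 6*(6 - 9))² = -250*(-2 + 6*(-3))² = -250*(-2 - 18)² = -250*(-20)² = -250*400 = -100000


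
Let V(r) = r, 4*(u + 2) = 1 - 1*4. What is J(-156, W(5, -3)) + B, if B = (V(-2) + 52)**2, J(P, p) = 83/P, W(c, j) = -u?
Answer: 389917/156 ≈ 2499.5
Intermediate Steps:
u = -11/4 (u = -2 + (1 - 1*4)/4 = -2 + (1 - 4)/4 = -2 + (1/4)*(-3) = -2 - 3/4 = -11/4 ≈ -2.7500)
W(c, j) = 11/4 (W(c, j) = -1*(-11/4) = 11/4)
B = 2500 (B = (-2 + 52)**2 = 50**2 = 2500)
J(-156, W(5, -3)) + B = 83/(-156) + 2500 = 83*(-1/156) + 2500 = -83/156 + 2500 = 389917/156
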